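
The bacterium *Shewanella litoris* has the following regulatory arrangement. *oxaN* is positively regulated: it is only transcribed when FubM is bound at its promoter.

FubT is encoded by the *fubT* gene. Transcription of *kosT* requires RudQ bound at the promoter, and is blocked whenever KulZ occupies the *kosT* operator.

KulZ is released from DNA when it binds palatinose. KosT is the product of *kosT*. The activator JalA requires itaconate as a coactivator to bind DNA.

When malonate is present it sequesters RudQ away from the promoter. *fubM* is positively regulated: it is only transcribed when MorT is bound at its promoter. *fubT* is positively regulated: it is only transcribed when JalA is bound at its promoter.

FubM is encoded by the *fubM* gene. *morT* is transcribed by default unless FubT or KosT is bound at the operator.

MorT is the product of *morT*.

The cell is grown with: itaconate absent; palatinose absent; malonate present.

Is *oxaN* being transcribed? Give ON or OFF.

Itaconate is absent, so JalA is inactive.
Required activator JalA is absent, so *fubT* is not transcribed.
So FubT is not produced.
Malonate is present, so RudQ is inactive.
Palatinose is absent, so KulZ is active.
With repressor KulZ bound, *kosT* is not transcribed.
So KosT is not produced.
With no repressor bound, *morT* is transcribed.
So MorT is produced and active.
No repressor is bound and MorT is active, so *fubM* is transcribed.
So FubM is produced and active.
No repressor is bound and FubM is active, so *oxaN* is transcribed.

ON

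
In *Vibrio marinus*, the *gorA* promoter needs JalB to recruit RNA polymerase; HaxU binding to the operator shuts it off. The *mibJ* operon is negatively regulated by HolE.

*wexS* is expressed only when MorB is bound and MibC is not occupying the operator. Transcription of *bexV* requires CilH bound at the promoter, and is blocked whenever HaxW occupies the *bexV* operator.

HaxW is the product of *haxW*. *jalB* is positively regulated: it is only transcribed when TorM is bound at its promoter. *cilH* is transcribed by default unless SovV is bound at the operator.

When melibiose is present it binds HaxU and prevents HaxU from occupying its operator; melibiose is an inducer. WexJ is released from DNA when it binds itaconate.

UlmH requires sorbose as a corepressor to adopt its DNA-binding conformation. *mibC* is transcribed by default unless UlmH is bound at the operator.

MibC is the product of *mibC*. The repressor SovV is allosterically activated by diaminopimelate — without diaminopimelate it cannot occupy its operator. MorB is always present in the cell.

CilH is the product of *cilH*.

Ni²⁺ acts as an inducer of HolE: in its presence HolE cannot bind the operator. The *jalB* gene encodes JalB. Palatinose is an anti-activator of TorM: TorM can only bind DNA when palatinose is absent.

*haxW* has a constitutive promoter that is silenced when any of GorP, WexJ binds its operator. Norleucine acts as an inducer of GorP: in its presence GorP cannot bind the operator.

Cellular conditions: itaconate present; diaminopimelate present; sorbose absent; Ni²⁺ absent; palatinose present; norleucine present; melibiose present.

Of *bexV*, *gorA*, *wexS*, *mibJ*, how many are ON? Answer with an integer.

0

Norleucine is present, so GorP is inactive.
Itaconate is present, so WexJ is inactive.
With no repressor bound, *haxW* is transcribed.
So HaxW is produced and active.
Diaminopimelate is present, so SovV is active.
With repressor SovV bound, *cilH* is not transcribed.
So CilH is not produced.
With repressor HaxW bound, *bexV* is not transcribed.
→ *bexV* is OFF.
Palatinose is present, so TorM is inactive.
Required activator TorM is absent, so *jalB* is not transcribed.
So JalB is not produced.
Melibiose is present, so HaxU is inactive.
Required activator JalB is absent, so *gorA* is not transcribed.
→ *gorA* is OFF.
Sorbose is absent, so UlmH is inactive.
With no repressor bound, *mibC* is transcribed.
So MibC is produced and active.
MorB is produced constitutively and is active.
With repressor MibC bound, *wexS* is not transcribed.
→ *wexS* is OFF.
Ni²⁺ is absent, so HolE is active.
With repressor HolE bound, *mibJ* is not transcribed.
→ *mibJ* is OFF.
0 of the 4 genes are transcribed.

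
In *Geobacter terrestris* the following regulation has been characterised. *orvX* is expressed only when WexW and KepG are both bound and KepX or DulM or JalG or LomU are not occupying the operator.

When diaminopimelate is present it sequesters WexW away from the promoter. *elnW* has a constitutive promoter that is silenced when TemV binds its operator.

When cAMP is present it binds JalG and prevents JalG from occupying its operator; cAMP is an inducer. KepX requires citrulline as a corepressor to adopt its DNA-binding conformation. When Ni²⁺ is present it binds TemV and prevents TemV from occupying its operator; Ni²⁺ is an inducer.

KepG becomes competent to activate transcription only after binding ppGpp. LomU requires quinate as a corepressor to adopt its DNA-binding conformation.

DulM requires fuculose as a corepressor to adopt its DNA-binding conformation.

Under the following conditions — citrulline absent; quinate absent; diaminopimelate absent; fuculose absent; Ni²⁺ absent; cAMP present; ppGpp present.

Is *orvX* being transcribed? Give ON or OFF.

ON

Citrulline is absent, so KepX is inactive.
Fuculose is absent, so DulM is inactive.
cAMP is present, so JalG is inactive.
Diaminopimelate is absent, so WexW is active.
Quinate is absent, so LomU is inactive.
ppGpp is present, so KepG is active.
No repressor is bound and WexW and KepG are active, so *orvX* is transcribed.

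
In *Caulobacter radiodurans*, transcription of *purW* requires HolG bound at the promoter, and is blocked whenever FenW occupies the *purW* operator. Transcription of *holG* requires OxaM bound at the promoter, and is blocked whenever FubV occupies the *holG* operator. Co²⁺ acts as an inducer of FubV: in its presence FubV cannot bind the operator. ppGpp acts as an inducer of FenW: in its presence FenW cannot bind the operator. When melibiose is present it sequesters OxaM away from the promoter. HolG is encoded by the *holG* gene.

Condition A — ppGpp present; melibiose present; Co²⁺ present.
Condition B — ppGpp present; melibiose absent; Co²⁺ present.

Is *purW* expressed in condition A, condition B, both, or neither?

B only

Condition A:
ppGpp is present, so FenW is inactive.
Melibiose is present, so OxaM is inactive.
Co²⁺ is present, so FubV is inactive.
Required activator OxaM is absent, so *holG* is not transcribed.
So HolG is not produced.
Required activator HolG is absent, so *purW* is not transcribed.
→ *purW* is OFF in A.
Condition B:
ppGpp is present, so FenW is inactive.
Melibiose is absent, so OxaM is active.
Co²⁺ is present, so FubV is inactive.
No repressor is bound and OxaM is active, so *holG* is transcribed.
So HolG is produced and active.
No repressor is bound and HolG is active, so *purW* is transcribed.
→ *purW* is ON in B.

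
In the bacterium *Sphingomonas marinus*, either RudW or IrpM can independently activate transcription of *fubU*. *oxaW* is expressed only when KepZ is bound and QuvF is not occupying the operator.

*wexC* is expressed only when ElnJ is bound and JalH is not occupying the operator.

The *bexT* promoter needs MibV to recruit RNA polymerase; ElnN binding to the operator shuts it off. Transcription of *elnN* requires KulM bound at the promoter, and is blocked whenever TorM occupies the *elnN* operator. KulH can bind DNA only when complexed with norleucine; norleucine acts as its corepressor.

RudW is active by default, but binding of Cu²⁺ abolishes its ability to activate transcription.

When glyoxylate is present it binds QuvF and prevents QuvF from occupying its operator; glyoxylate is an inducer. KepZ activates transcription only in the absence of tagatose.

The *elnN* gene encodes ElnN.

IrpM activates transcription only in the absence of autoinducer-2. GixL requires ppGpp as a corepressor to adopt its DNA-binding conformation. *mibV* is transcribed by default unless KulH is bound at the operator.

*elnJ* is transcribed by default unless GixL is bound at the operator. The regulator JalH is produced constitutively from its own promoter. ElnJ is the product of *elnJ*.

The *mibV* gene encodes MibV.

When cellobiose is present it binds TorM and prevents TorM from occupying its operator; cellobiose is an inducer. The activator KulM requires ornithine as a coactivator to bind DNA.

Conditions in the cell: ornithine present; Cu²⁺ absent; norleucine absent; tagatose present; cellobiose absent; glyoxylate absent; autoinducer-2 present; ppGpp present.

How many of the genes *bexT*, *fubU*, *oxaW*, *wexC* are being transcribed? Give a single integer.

2

Norleucine is absent, so KulH is inactive.
With no repressor bound, *mibV* is transcribed.
So MibV is produced and active.
Ornithine is present, so KulM is active.
Cellobiose is absent, so TorM is active.
With repressor TorM bound, *elnN* is not transcribed.
So ElnN is not produced.
No repressor is bound and MibV is active, so *bexT* is transcribed.
→ *bexT* is ON.
Cu²⁺ is absent, so RudW is active.
Autoinducer-2 is present, so IrpM is inactive.
Activator RudW is present, so *fubU* is transcribed.
→ *fubU* is ON.
Glyoxylate is absent, so QuvF is active.
Tagatose is present, so KepZ is inactive.
With repressor QuvF bound, *oxaW* is not transcribed.
→ *oxaW* is OFF.
JalH is produced constitutively and is active.
ppGpp is present, so GixL is active.
With repressor GixL bound, *elnJ* is not transcribed.
So ElnJ is not produced.
With repressor JalH bound, *wexC* is not transcribed.
→ *wexC* is OFF.
2 of the 4 genes are transcribed.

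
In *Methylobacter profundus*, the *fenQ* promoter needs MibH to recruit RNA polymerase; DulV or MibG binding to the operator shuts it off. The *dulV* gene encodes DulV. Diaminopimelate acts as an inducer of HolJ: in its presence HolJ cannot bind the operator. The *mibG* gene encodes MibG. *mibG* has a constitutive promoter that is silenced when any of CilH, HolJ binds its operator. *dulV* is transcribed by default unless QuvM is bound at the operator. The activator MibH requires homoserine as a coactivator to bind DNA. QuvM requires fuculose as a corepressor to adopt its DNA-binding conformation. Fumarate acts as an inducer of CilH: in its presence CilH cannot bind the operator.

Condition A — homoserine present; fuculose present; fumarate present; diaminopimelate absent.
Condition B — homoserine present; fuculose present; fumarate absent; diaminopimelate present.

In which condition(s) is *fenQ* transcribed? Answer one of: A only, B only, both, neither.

both

Condition A:
Homoserine is present, so MibH is active.
Fuculose is present, so QuvM is active.
With repressor QuvM bound, *dulV* is not transcribed.
So DulV is not produced.
Fumarate is present, so CilH is inactive.
Diaminopimelate is absent, so HolJ is active.
With repressor HolJ bound, *mibG* is not transcribed.
So MibG is not produced.
No repressor is bound and MibH is active, so *fenQ* is transcribed.
→ *fenQ* is ON in A.
Condition B:
Homoserine is present, so MibH is active.
Fuculose is present, so QuvM is active.
With repressor QuvM bound, *dulV* is not transcribed.
So DulV is not produced.
Fumarate is absent, so CilH is active.
Diaminopimelate is present, so HolJ is inactive.
With repressor CilH bound, *mibG* is not transcribed.
So MibG is not produced.
No repressor is bound and MibH is active, so *fenQ* is transcribed.
→ *fenQ* is ON in B.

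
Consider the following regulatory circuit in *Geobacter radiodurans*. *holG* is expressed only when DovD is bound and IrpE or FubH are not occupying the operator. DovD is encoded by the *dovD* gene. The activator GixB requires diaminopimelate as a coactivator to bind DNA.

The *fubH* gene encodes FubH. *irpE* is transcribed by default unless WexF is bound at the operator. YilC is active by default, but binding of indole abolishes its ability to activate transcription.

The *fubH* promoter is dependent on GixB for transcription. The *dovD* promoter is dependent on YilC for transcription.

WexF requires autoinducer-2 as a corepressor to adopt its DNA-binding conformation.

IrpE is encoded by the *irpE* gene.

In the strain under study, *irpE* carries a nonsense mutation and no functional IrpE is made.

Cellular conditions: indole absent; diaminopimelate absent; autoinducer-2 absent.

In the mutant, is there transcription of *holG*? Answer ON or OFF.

ON

IrpE is non-functional in this strain, so it has no effect.
Diaminopimelate is absent, so GixB is inactive.
Required activator GixB is absent, so *fubH* is not transcribed.
So FubH is not produced.
Indole is absent, so YilC is active.
No repressor is bound and YilC is active, so *dovD* is transcribed.
So DovD is produced and active.
No repressor is bound and DovD is active, so *holG* is transcribed.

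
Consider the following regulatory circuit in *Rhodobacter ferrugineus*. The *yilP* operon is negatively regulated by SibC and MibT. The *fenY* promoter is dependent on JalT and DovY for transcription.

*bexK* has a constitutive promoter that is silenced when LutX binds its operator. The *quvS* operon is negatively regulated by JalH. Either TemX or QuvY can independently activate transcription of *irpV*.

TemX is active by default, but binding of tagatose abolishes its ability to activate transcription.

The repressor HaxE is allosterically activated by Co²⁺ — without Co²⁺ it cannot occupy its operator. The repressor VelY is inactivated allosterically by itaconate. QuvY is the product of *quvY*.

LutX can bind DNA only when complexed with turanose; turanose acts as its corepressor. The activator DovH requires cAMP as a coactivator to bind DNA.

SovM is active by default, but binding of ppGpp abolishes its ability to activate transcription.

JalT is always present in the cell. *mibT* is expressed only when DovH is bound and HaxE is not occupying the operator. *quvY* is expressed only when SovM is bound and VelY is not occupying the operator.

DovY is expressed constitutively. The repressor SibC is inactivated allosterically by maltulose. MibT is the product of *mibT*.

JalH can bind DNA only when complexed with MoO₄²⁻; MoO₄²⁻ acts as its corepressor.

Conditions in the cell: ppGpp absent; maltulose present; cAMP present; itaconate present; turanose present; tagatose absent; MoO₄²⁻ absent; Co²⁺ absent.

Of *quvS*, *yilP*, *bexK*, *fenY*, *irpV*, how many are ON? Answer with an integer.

MoO₄²⁻ is absent, so JalH is inactive.
With no repressor bound, *quvS* is transcribed.
→ *quvS* is ON.
Maltulose is present, so SibC is inactive.
Co²⁺ is absent, so HaxE is inactive.
cAMP is present, so DovH is active.
No repressor is bound and DovH is active, so *mibT* is transcribed.
So MibT is produced and active.
With repressor MibT bound, *yilP* is not transcribed.
→ *yilP* is OFF.
Turanose is present, so LutX is active.
With repressor LutX bound, *bexK* is not transcribed.
→ *bexK* is OFF.
JalT is produced constitutively and is active.
DovY is produced constitutively and is active.
No repressor is bound and JalT and DovY are active, so *fenY* is transcribed.
→ *fenY* is ON.
Tagatose is absent, so TemX is active.
ppGpp is absent, so SovM is active.
Itaconate is present, so VelY is inactive.
No repressor is bound and SovM is active, so *quvY* is transcribed.
So QuvY is produced and active.
Activator TemX is present, so *irpV* is transcribed.
→ *irpV* is ON.
3 of the 5 genes are transcribed.

3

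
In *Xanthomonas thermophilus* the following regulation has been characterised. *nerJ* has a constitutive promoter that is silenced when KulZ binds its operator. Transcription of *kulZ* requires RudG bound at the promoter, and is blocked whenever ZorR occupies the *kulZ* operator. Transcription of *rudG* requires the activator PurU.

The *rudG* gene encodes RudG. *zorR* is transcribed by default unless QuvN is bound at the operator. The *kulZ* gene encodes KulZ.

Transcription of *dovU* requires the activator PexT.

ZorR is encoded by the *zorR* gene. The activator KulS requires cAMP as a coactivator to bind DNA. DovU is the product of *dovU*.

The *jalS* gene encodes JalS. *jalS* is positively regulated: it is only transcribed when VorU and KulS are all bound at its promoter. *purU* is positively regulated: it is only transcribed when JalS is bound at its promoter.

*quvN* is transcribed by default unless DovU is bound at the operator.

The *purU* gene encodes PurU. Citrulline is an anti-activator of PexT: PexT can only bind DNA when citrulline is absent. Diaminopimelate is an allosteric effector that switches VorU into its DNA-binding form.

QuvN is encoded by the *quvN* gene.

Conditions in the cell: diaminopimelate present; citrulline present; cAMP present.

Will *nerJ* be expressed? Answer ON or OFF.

Citrulline is present, so PexT is inactive.
Required activator PexT is absent, so *dovU* is not transcribed.
So DovU is not produced.
With no repressor bound, *quvN* is transcribed.
So QuvN is produced and active.
With repressor QuvN bound, *zorR* is not transcribed.
So ZorR is not produced.
Diaminopimelate is present, so VorU is active.
cAMP is present, so KulS is active.
No repressor is bound and VorU and KulS are active, so *jalS* is transcribed.
So JalS is produced and active.
No repressor is bound and JalS is active, so *purU* is transcribed.
So PurU is produced and active.
No repressor is bound and PurU is active, so *rudG* is transcribed.
So RudG is produced and active.
No repressor is bound and RudG is active, so *kulZ* is transcribed.
So KulZ is produced and active.
With repressor KulZ bound, *nerJ* is not transcribed.

OFF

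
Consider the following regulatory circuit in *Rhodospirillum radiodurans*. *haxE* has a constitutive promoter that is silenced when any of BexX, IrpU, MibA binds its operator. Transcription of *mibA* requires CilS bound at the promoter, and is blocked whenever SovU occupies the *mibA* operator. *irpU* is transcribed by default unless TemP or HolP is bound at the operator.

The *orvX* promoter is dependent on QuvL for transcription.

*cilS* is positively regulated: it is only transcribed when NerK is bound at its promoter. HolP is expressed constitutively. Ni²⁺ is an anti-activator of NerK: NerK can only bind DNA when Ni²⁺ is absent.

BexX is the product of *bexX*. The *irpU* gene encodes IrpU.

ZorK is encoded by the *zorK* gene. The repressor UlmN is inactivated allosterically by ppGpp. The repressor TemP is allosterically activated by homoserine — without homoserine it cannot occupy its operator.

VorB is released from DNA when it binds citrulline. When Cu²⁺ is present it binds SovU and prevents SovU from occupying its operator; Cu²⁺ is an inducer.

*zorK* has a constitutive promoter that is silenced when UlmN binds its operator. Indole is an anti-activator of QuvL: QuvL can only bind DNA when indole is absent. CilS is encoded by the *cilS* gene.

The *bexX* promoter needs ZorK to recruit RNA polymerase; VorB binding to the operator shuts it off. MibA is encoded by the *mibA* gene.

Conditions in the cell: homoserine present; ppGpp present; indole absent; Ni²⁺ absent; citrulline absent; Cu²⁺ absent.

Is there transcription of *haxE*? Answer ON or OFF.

ppGpp is present, so UlmN is inactive.
With no repressor bound, *zorK* is transcribed.
So ZorK is produced and active.
Citrulline is absent, so VorB is active.
With repressor VorB bound, *bexX* is not transcribed.
So BexX is not produced.
Homoserine is present, so TemP is active.
HolP is produced constitutively and is active.
With repressor TemP bound, *irpU* is not transcribed.
So IrpU is not produced.
Cu²⁺ is absent, so SovU is active.
Ni²⁺ is absent, so NerK is active.
No repressor is bound and NerK is active, so *cilS* is transcribed.
So CilS is produced and active.
With repressor SovU bound, *mibA* is not transcribed.
So MibA is not produced.
With no repressor bound, *haxE* is transcribed.

ON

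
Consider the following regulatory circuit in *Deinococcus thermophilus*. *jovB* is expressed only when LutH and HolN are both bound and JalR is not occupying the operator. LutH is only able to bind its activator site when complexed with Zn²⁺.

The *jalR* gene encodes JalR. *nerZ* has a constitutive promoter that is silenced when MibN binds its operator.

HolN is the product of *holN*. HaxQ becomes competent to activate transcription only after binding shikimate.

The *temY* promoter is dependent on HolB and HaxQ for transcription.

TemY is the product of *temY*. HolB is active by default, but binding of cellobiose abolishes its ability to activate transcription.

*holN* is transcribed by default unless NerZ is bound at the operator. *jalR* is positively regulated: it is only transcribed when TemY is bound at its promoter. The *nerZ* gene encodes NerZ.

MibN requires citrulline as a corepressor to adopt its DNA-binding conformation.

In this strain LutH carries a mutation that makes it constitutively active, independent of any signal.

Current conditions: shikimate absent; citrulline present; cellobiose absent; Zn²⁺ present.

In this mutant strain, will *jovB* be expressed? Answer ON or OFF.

ON

LutH is constitutively active in this strain.
Cellobiose is absent, so HolB is active.
Shikimate is absent, so HaxQ is inactive.
Required activator HaxQ is absent, so *temY* is not transcribed.
So TemY is not produced.
Required activator TemY is absent, so *jalR* is not transcribed.
So JalR is not produced.
Citrulline is present, so MibN is active.
With repressor MibN bound, *nerZ* is not transcribed.
So NerZ is not produced.
With no repressor bound, *holN* is transcribed.
So HolN is produced and active.
No repressor is bound and LutH and HolN are active, so *jovB* is transcribed.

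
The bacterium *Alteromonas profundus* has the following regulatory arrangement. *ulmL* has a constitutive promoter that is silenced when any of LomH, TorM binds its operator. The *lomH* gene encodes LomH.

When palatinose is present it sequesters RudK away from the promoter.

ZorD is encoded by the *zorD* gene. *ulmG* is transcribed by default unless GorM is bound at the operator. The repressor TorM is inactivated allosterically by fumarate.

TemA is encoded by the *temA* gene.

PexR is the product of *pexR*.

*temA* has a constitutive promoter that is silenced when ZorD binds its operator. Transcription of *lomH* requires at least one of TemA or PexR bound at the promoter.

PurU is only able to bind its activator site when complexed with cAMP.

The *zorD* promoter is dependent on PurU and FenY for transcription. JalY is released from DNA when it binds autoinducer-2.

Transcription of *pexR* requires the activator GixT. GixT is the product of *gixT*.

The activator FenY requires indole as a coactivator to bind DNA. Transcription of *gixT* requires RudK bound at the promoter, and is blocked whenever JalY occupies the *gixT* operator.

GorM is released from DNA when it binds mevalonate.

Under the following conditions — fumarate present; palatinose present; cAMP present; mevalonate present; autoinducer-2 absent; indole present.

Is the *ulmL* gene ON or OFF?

ON

cAMP is present, so PurU is active.
Indole is present, so FenY is active.
No repressor is bound and PurU and FenY are active, so *zorD* is transcribed.
So ZorD is produced and active.
With repressor ZorD bound, *temA* is not transcribed.
So TemA is not produced.
Autoinducer-2 is absent, so JalY is active.
Palatinose is present, so RudK is inactive.
With repressor JalY bound, *gixT* is not transcribed.
So GixT is not produced.
Required activator GixT is absent, so *pexR* is not transcribed.
So PexR is not produced.
No activator is available at the *lomH* promoter, so *lomH* is not transcribed.
So LomH is not produced.
Fumarate is present, so TorM is inactive.
With no repressor bound, *ulmL* is transcribed.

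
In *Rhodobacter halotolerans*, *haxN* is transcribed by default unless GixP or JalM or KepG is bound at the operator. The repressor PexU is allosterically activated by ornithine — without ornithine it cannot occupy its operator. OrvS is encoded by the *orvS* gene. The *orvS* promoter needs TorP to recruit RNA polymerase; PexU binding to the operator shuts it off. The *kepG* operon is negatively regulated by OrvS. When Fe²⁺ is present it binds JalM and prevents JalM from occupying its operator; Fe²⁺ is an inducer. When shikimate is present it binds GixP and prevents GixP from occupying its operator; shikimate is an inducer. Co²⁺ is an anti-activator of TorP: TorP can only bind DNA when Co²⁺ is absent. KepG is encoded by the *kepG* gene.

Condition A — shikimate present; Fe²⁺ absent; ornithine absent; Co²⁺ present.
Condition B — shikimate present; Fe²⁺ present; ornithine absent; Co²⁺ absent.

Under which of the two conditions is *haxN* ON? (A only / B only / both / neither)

B only

Condition A:
Shikimate is present, so GixP is inactive.
Fe²⁺ is absent, so JalM is active.
Ornithine is absent, so PexU is inactive.
Co²⁺ is present, so TorP is inactive.
Required activator TorP is absent, so *orvS* is not transcribed.
So OrvS is not produced.
With no repressor bound, *kepG* is transcribed.
So KepG is produced and active.
With repressor JalM bound, *haxN* is not transcribed.
→ *haxN* is OFF in A.
Condition B:
Shikimate is present, so GixP is inactive.
Fe²⁺ is present, so JalM is inactive.
Ornithine is absent, so PexU is inactive.
Co²⁺ is absent, so TorP is active.
No repressor is bound and TorP is active, so *orvS* is transcribed.
So OrvS is produced and active.
With repressor OrvS bound, *kepG* is not transcribed.
So KepG is not produced.
With no repressor bound, *haxN* is transcribed.
→ *haxN* is ON in B.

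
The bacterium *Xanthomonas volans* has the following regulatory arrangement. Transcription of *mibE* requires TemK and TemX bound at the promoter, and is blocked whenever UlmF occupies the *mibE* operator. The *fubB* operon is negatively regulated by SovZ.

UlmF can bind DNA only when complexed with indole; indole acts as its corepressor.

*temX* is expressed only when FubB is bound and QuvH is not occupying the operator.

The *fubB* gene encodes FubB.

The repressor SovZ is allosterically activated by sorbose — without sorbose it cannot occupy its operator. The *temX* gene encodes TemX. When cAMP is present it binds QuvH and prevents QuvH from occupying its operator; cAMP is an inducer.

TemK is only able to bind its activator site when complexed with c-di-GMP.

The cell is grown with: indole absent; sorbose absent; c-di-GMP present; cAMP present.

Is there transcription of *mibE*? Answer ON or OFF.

ON

c-di-GMP is present, so TemK is active.
Indole is absent, so UlmF is inactive.
cAMP is present, so QuvH is inactive.
Sorbose is absent, so SovZ is inactive.
With no repressor bound, *fubB* is transcribed.
So FubB is produced and active.
No repressor is bound and FubB is active, so *temX* is transcribed.
So TemX is produced and active.
No repressor is bound and TemK and TemX are active, so *mibE* is transcribed.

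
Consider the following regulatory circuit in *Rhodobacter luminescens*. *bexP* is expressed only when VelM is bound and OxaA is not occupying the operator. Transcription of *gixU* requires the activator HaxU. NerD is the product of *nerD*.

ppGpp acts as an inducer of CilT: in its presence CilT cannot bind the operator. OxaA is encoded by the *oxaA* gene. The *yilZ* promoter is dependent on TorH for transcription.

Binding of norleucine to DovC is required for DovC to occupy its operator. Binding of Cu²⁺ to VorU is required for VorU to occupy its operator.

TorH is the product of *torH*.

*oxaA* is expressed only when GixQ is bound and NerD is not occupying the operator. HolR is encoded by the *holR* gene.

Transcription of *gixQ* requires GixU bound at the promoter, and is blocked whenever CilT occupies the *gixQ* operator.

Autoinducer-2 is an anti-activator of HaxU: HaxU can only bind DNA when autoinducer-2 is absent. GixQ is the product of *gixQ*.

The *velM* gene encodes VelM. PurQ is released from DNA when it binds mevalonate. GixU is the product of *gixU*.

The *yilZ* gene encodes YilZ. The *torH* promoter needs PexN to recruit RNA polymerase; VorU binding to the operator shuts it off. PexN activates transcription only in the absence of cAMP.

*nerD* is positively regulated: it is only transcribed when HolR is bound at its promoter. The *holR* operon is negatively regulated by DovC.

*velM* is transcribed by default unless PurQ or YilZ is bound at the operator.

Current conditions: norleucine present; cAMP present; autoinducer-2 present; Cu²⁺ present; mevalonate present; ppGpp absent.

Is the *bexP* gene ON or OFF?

ON

Mevalonate is present, so PurQ is inactive.
cAMP is present, so PexN is inactive.
Cu²⁺ is present, so VorU is active.
With repressor VorU bound, *torH* is not transcribed.
So TorH is not produced.
Required activator TorH is absent, so *yilZ* is not transcribed.
So YilZ is not produced.
With no repressor bound, *velM* is transcribed.
So VelM is produced and active.
Norleucine is present, so DovC is active.
With repressor DovC bound, *holR* is not transcribed.
So HolR is not produced.
Required activator HolR is absent, so *nerD* is not transcribed.
So NerD is not produced.
Autoinducer-2 is present, so HaxU is inactive.
Required activator HaxU is absent, so *gixU* is not transcribed.
So GixU is not produced.
ppGpp is absent, so CilT is active.
With repressor CilT bound, *gixQ* is not transcribed.
So GixQ is not produced.
Required activator GixQ is absent, so *oxaA* is not transcribed.
So OxaA is not produced.
No repressor is bound and VelM is active, so *bexP* is transcribed.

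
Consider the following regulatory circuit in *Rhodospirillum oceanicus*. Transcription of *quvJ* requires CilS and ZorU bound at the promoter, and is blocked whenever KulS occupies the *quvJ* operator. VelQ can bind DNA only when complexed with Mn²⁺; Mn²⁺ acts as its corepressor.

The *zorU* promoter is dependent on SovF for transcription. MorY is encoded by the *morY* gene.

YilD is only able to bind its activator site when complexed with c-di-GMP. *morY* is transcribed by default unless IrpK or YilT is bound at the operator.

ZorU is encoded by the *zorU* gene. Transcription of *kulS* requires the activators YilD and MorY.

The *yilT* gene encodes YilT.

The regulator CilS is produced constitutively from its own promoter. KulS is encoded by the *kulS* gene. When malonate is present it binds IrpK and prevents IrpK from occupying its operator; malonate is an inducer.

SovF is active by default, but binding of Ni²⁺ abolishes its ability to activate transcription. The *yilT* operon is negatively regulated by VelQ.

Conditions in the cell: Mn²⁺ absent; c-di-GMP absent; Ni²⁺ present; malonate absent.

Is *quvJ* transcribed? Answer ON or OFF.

CilS is produced constitutively and is active.
c-di-GMP is absent, so YilD is inactive.
Malonate is absent, so IrpK is active.
Mn²⁺ is absent, so VelQ is inactive.
With no repressor bound, *yilT* is transcribed.
So YilT is produced and active.
With repressor IrpK bound, *morY* is not transcribed.
So MorY is not produced.
Required activator YilD is absent, so *kulS* is not transcribed.
So KulS is not produced.
Ni²⁺ is present, so SovF is inactive.
Required activator SovF is absent, so *zorU* is not transcribed.
So ZorU is not produced.
Required activator ZorU is absent, so *quvJ* is not transcribed.

OFF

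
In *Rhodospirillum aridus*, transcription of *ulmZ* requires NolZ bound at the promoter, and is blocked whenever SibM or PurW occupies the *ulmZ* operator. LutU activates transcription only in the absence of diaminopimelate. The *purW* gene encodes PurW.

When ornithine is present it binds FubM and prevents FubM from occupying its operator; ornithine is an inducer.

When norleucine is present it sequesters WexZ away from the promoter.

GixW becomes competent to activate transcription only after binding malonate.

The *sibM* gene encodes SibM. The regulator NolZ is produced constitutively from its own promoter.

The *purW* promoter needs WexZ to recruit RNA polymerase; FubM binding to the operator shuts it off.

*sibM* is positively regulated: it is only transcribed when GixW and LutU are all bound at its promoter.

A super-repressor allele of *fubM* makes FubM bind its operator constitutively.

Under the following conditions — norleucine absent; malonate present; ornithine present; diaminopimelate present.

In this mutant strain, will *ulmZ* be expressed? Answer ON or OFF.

ON

NolZ is produced constitutively and is active.
Malonate is present, so GixW is active.
Diaminopimelate is present, so LutU is inactive.
Required activator LutU is absent, so *sibM* is not transcribed.
So SibM is not produced.
Norleucine is absent, so WexZ is active.
FubM is constitutively active in this strain.
With repressor FubM bound, *purW* is not transcribed.
So PurW is not produced.
No repressor is bound and NolZ is active, so *ulmZ* is transcribed.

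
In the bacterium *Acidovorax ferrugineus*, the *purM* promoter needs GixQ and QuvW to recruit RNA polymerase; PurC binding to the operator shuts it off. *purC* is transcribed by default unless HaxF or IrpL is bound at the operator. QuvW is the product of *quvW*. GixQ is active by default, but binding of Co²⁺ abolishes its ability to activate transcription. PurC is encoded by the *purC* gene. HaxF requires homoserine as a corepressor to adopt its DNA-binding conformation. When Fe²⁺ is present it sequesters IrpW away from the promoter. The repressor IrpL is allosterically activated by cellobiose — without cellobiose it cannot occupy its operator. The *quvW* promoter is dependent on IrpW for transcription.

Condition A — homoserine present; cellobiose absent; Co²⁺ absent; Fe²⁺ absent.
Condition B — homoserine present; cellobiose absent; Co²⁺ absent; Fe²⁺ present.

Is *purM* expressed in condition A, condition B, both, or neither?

A only

Condition A:
Homoserine is present, so HaxF is active.
Cellobiose is absent, so IrpL is inactive.
With repressor HaxF bound, *purC* is not transcribed.
So PurC is not produced.
Co²⁺ is absent, so GixQ is active.
Fe²⁺ is absent, so IrpW is active.
No repressor is bound and IrpW is active, so *quvW* is transcribed.
So QuvW is produced and active.
No repressor is bound and GixQ and QuvW are active, so *purM* is transcribed.
→ *purM* is ON in A.
Condition B:
Homoserine is present, so HaxF is active.
Cellobiose is absent, so IrpL is inactive.
With repressor HaxF bound, *purC* is not transcribed.
So PurC is not produced.
Co²⁺ is absent, so GixQ is active.
Fe²⁺ is present, so IrpW is inactive.
Required activator IrpW is absent, so *quvW* is not transcribed.
So QuvW is not produced.
Required activator QuvW is absent, so *purM* is not transcribed.
→ *purM* is OFF in B.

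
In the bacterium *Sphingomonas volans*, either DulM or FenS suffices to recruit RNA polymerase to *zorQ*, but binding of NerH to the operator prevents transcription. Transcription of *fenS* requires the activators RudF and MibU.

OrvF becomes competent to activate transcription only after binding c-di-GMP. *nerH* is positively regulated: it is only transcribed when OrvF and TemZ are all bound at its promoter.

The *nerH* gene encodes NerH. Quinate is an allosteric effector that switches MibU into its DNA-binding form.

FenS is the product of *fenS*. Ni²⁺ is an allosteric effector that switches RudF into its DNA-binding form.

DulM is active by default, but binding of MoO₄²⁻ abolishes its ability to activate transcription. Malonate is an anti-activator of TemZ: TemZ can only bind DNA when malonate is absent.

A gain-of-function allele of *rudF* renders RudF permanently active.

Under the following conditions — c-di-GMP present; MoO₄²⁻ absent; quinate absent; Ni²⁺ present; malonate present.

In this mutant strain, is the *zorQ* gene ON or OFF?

ON

MoO₄²⁻ is absent, so DulM is active.
c-di-GMP is present, so OrvF is active.
Malonate is present, so TemZ is inactive.
Required activator TemZ is absent, so *nerH* is not transcribed.
So NerH is not produced.
RudF is constitutively active in this strain.
Quinate is absent, so MibU is inactive.
Required activator MibU is absent, so *fenS* is not transcribed.
So FenS is not produced.
Activator DulM is present, so *zorQ* is transcribed.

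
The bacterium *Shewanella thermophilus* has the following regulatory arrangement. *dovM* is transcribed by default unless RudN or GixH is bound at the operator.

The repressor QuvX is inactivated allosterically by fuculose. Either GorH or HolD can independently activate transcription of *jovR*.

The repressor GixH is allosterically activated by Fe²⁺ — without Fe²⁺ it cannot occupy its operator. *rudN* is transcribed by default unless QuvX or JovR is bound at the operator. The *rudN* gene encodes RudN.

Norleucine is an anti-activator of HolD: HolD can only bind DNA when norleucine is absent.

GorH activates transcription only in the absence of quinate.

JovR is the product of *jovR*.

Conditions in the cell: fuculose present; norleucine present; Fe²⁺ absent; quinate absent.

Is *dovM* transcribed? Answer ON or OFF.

Fuculose is present, so QuvX is inactive.
Quinate is absent, so GorH is active.
Norleucine is present, so HolD is inactive.
Activator GorH is present, so *jovR* is transcribed.
So JovR is produced and active.
With repressor JovR bound, *rudN* is not transcribed.
So RudN is not produced.
Fe²⁺ is absent, so GixH is inactive.
With no repressor bound, *dovM* is transcribed.

ON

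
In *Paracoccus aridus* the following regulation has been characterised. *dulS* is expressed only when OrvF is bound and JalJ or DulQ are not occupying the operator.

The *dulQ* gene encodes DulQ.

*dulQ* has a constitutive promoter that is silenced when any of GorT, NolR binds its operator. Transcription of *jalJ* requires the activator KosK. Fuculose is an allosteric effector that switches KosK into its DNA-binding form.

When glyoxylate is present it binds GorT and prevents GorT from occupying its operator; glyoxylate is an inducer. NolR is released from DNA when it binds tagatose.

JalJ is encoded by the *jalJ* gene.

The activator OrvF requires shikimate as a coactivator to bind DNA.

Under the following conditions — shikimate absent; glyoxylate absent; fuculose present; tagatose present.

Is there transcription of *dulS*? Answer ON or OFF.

OFF

Shikimate is absent, so OrvF is inactive.
Fuculose is present, so KosK is active.
No repressor is bound and KosK is active, so *jalJ* is transcribed.
So JalJ is produced and active.
Glyoxylate is absent, so GorT is active.
Tagatose is present, so NolR is inactive.
With repressor GorT bound, *dulQ* is not transcribed.
So DulQ is not produced.
With repressor JalJ bound, *dulS* is not transcribed.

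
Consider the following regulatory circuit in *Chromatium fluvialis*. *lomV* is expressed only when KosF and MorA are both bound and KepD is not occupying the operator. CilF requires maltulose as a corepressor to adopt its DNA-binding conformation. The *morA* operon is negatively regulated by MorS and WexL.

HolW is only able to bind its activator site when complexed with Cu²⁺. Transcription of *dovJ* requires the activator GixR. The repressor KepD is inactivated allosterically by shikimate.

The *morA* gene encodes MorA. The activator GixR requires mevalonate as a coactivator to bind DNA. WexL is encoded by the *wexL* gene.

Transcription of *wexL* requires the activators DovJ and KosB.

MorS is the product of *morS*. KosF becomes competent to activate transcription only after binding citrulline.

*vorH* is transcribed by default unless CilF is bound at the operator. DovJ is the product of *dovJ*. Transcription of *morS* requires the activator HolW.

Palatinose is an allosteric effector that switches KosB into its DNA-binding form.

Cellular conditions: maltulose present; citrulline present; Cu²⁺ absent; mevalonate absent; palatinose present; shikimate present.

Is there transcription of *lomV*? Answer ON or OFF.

Shikimate is present, so KepD is inactive.
Citrulline is present, so KosF is active.
Cu²⁺ is absent, so HolW is inactive.
Required activator HolW is absent, so *morS* is not transcribed.
So MorS is not produced.
Mevalonate is absent, so GixR is inactive.
Required activator GixR is absent, so *dovJ* is not transcribed.
So DovJ is not produced.
Palatinose is present, so KosB is active.
Required activator DovJ is absent, so *wexL* is not transcribed.
So WexL is not produced.
With no repressor bound, *morA* is transcribed.
So MorA is produced and active.
No repressor is bound and KosF and MorA are active, so *lomV* is transcribed.

ON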